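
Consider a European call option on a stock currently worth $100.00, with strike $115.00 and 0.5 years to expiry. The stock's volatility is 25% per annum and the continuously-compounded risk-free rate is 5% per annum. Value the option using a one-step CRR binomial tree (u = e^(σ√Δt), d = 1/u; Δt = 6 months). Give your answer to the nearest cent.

$2.23

CRR parameters: u = e^(σ√Δt) = e^(0.25·√0.5) = 1.1934, d = 1/u = 0.8380
Per-period rate: rΔt = 0.05·0.5 = 0.025, so R = e^0.025 = 1.0253
Risk-neutral probability p = (e^0.025 − 0.8380)/(1.1934 − 0.8380) = 0.1873/0.3554 = 0.5272
Terminal stock prices: S_u = 119.3, S_d = 83.8
Terminal payoffs (S − K): max(4.336, 0) = 4.336, max(-31.2, 0) = 0
Node 0 (S = 100): V_0 = e^(−0.025)·[0.5272·4.3365 + 0.4728·0.0000] = 2.2295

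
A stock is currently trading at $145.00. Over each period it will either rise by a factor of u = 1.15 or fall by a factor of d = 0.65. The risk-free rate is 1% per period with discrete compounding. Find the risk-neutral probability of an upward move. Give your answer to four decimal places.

Risk-neutral probability p = (1 + 0.01 − 0.65)/(1.15 − 0.65) = 0.3600/0.5000 = 0.7200

p = 0.7200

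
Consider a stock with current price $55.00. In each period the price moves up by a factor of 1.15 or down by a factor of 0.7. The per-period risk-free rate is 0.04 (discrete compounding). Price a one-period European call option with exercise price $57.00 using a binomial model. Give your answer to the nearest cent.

$4.54

Risk-neutral probability p = (1 + 0.04 − 0.7)/(1.15 − 0.7) = 0.3400/0.4500 = 0.7556
Terminal stock prices: S_u = 63.25, S_d = 38.5
Terminal payoffs (S − K): max(6.25, 0) = 6.25, max(-18.5, 0) = 0
Node 0 (S = 55): V_0 = 1/1.04·[0.7556·6.2500 + 0.2444·0.0000] = 4.5406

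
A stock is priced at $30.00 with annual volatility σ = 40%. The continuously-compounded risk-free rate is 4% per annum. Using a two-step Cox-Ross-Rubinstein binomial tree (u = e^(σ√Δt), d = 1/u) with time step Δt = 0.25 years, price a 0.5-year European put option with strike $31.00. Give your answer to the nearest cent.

CRR parameters: u = e^(σ√Δt) = e^(0.4·√0.25) = 1.2214, d = 1/u = 0.8187
Per-period rate: rΔt = 0.04·0.25 = 0.01, so R = e^0.01 = 1.0101
Risk-neutral probability p = (e^0.01 − 0.8187)/(1.2214 − 0.8187) = 0.1913/0.4027 = 0.4751
Terminal stock prices: S_uu = 44.75, S_ud = 30, S_dd = 20.11
Terminal payoffs (K − S): max(-13.75, 0) = 0, max(1, 0) = 1, max(10.89, 0) = 10.89
Node u (S = 36.64): V_u = e^(−0.01)·[0.4751·0.0000 + 0.5249·1.0000] = 0.5197
Node d (S = 24.56): V_d = e^(−0.01)·[0.4751·1.0000 + 0.5249·10.8904] = 6.1296
Node 0 (S = 30): V_0 = e^(−0.01)·[0.4751·0.5197 + 0.5249·6.1296] = 3.4297

$3.43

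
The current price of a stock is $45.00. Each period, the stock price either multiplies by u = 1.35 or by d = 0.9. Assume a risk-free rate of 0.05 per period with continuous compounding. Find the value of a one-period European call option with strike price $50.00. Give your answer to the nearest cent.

$3.44

Risk-neutral probability p = (e^0.05 − 0.9)/(1.35 − 0.9) = 0.1513/0.4500 = 0.3362
Terminal stock prices: S_u = 60.75, S_d = 40.5
Terminal payoffs (S − K): max(10.75, 0) = 10.75, max(-9.5, 0) = 0
Node 0 (S = 45): V_0 = e^(−0.05)·[0.3362·10.7500 + 0.6638·0.0000] = 3.4375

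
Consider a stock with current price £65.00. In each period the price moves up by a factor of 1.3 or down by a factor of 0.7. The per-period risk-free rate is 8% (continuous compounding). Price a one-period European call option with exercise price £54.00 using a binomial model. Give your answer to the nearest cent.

£17.99

Risk-neutral probability p = (e^0.08 − 0.7)/(1.3 − 0.7) = 0.3833/0.6000 = 0.6388
Terminal stock prices: S_u = 84.5, S_d = 45.5
Terminal payoffs (S − K): max(30.5, 0) = 30.5, max(-8.5, 0) = 0
Node 0 (S = 65): V_0 = e^(−0.08)·[0.6388·30.5000 + 0.3612·0.0000] = 17.9858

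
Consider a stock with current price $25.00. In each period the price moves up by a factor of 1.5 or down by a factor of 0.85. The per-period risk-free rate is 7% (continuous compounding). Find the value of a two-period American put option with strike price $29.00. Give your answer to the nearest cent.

Risk-neutral probability p = (e^0.07 − 0.85)/(1.5 − 0.85) = 0.2225/0.6500 = 0.3423
Terminal stock prices: S_uu = 56.25, S_ud = 31.88, S_dd = 18.06
Terminal payoffs (K − S): max(-27.25, 0) = 0, max(-2.875, 0) = 0, max(10.94, 0) = 10.94
Node u (S = 37.5): continuation = e^(−0.07)·[0.3423·0.0000 + 0.6577·0.0000] = 0.0000; exercise value = 0.0000 ≤ continuation, so V_u = 0.0000
Node d (S = 21.25): continuation = e^(−0.07)·[0.3423·0.0000 + 0.6577·10.9375] = 6.7071; exercise value = 7.7500 > continuation, so V_d = 7.7500 (exercise)
Node 0 (S = 25): continuation = e^(−0.07)·[0.3423·0.0000 + 0.6577·7.7500] = 4.7524; exercise value = 4.0000 ≤ continuation, so V_0 = 4.7524

$4.75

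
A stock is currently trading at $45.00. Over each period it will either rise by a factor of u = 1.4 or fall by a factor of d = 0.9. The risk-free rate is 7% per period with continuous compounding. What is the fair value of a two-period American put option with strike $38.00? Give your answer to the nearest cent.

Risk-neutral probability p = (e^0.07 − 0.9)/(1.4 − 0.9) = 0.1725/0.5000 = 0.3450
Terminal stock prices: S_uu = 88.2, S_ud = 56.7, S_dd = 36.45
Terminal payoffs (K − S): max(-50.2, 0) = 0, max(-18.7, 0) = 0, max(1.55, 0) = 1.55
Node u (S = 63): continuation = e^(−0.07)·[0.3450·0.0000 + 0.6550·0.0000] = 0.0000; exercise value = 0.0000 ≤ continuation, so V_u = 0.0000
Node d (S = 40.5): continuation = e^(−0.07)·[0.3450·0.0000 + 0.6550·1.5500] = 0.9466; exercise value = 0.0000 ≤ continuation, so V_d = 0.9466
Node 0 (S = 45): continuation = e^(−0.07)·[0.3450·0.0000 + 0.6550·0.9466] = 0.5781; exercise value = 0.0000 ≤ continuation, so V_0 = 0.5781

$0.58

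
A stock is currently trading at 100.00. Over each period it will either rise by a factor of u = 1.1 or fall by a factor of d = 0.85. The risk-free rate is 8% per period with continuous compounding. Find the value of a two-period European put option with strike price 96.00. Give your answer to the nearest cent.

Risk-neutral probability p = (e^0.08 − 0.85)/(1.1 − 0.85) = 0.2333/0.2500 = 0.9331
Terminal stock prices: S_uu = 121, S_ud = 93.5, S_dd = 72.25
Terminal payoffs (K − S): max(-25, 0) = 0, max(2.5, 0) = 2.5, max(23.75, 0) = 23.75
Node u (S = 110): V_u = e^(−0.08)·[0.9331·0.0000 + 0.0669·2.5000] = 0.1543
Node d (S = 85): V_d = e^(−0.08)·[0.9331·2.5000 + 0.0669·23.7500] = 3.6192
Node 0 (S = 100): V_0 = e^(−0.08)·[0.9331·0.1543 + 0.0669·3.6192] = 0.3562

0.36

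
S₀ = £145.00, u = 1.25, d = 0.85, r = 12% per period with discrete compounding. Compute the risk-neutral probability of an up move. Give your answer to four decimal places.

p = 0.6750

Risk-neutral probability p = (1 + 0.12 − 0.85)/(1.25 − 0.85) = 0.2700/0.4000 = 0.6750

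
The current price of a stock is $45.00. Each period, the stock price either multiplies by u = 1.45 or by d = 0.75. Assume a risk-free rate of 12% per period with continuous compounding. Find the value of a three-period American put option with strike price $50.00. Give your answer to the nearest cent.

Risk-neutral probability p = (e^0.12 − 0.75)/(1.45 − 0.75) = 0.3775/0.7000 = 0.5393
Terminal stock prices: S_uuu = 137.2, S_uud = 70.96, S_udd = 36.7, S_ddd = 18.98
Terminal payoffs (K − S): max(-87.19, 0) = 0, max(-20.96, 0) = 0, max(13.3, 0) = 13.3, max(31.02, 0) = 31.02
Node uu (S = 94.61): continuation = e^(−0.12)·[0.5393·0.0000 + 0.4607·0.0000] = 0.0000; exercise value = 0.0000 ≤ continuation, so V_uu = 0.0000
Node ud (S = 48.94): continuation = e^(−0.12)·[0.5393·0.0000 + 0.4607·13.2969] = 5.4334; exercise value = 1.0625 ≤ continuation, so V_ud = 5.4334
Node dd (S = 25.31): continuation = e^(−0.12)·[0.5393·13.2969 + 0.4607·31.0156] = 19.0335; exercise value = 24.6875 > continuation, so V_dd = 24.6875 (exercise)
Node u (S = 65.25): continuation = e^(−0.12)·[0.5393·0.0000 + 0.4607·5.4334] = 2.2202; exercise value = 0.0000 ≤ continuation, so V_u = 2.2202
Node d (S = 33.75): continuation = e^(−0.12)·[0.5393·5.4334 + 0.4607·24.6875] = 12.6866; exercise value = 16.2500 > continuation, so V_d = 16.2500 (exercise)
Node 0 (S = 45): continuation = e^(−0.12)·[0.5393·2.2202 + 0.4607·16.2500] = 7.7020; exercise value = 5.0000 ≤ continuation, so V_0 = 7.7020

$7.70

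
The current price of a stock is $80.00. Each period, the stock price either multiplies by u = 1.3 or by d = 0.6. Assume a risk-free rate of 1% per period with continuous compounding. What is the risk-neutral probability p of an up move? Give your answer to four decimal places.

p = 0.5858

Risk-neutral probability p = (e^0.01 − 0.6)/(1.3 − 0.6) = 0.4101/0.7000 = 0.5858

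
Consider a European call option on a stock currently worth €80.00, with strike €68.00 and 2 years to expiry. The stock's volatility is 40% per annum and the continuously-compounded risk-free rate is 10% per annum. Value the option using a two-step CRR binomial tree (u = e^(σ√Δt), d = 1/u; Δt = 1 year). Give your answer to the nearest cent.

€30.14

CRR parameters: u = e^(σ√Δt) = e^(0.4·√1) = 1.4918, d = 1/u = 0.6703
Per-period rate: rΔt = 0.1·1 = 0.1, so R = e^0.1 = 1.1052
Risk-neutral probability p = (e^0.1 − 0.6703)/(1.4918 − 0.6703) = 0.4349/0.8215 = 0.5293
Terminal stock prices: S_uu = 178, S_ud = 80, S_dd = 35.95
Terminal payoffs (S − K): max(110, 0) = 110, max(12, 0) = 12, max(-32.05, 0) = 0
Node u (S = 119.3): V_u = e^(−0.1)·[0.5293·110.0433 + 0.4707·12.0000] = 57.8170
Node d (S = 53.63): V_d = e^(−0.1)·[0.5293·12.0000 + 0.4707·0.0000] = 5.7475
Node 0 (S = 80): V_0 = e^(−0.1)·[0.5293·57.8170 + 0.4707·5.7475] = 30.1399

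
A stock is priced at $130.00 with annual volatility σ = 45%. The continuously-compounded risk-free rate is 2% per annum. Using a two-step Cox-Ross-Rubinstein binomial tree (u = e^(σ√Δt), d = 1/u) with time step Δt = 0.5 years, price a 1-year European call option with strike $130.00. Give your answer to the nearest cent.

CRR parameters: u = e^(σ√Δt) = e^(0.45·√0.5) = 1.3746, d = 1/u = 0.7275
Per-period rate: rΔt = 0.02·0.5 = 0.01, so R = e^0.01 = 1.0101
Risk-neutral probability p = (e^0.01 − 0.7275)/(1.3746 − 0.7275) = 0.2826/0.6472 = 0.4366
Terminal stock prices: S_uu = 245.7, S_ud = 130, S_dd = 68.8
Terminal payoffs (S − K): max(115.7, 0) = 115.7, max(0, 0) = 0, max(-61.2, 0) = 0
Node u (S = 178.7): V_u = e^(−0.01)·[0.4366·115.6556 + 0.5634·0.0000] = 49.9978
Node d (S = 94.57): V_d = e^(−0.01)·[0.4366·0.0000 + 0.5634·0.0000] = 0.0000
Node 0 (S = 130): V_0 = e^(−0.01)·[0.4366·49.9978 + 0.5634·0.0000] = 21.6140

$21.61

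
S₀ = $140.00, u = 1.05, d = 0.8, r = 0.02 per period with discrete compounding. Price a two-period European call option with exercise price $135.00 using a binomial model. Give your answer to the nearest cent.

Risk-neutral probability p = (1 + 0.02 − 0.8)/(1.05 − 0.8) = 0.2200/0.2500 = 0.8800
Terminal stock prices: S_uu = 154.3, S_ud = 117.6, S_dd = 89.6
Terminal payoffs (S − K): max(19.35, 0) = 19.35, max(-17.4, 0) = 0, max(-45.4, 0) = 0
Node u (S = 147): V_u = 1/1.02·[0.8800·19.3500 + 0.1200·0.0000] = 16.6941
Node d (S = 112): V_d = 1/1.02·[0.8800·0.0000 + 0.1200·0.0000] = 0.0000
Node 0 (S = 140): V_0 = 1/1.02·[0.8800·16.6941 + 0.1200·0.0000] = 14.4028

$14.40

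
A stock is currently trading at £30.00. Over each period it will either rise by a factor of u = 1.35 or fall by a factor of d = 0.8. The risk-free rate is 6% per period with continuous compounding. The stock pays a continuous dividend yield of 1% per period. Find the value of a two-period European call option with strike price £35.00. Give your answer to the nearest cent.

£3.64

Per-period risk-free factor R = e^0.06 = 1.0618; dividend-adjusted growth = e^(0.06−0.01) = 1.0513.
Risk-neutral probability p = (1.0513 − 0.8)/(1.35 − 0.8) = 0.2513/0.5500 = 0.4569
Terminal stock prices: S_uu = 54.68, S_ud = 32.4, S_dd = 19.2
Terminal payoffs (S − K): max(19.68, 0) = 19.68, max(-2.6, 0) = 0, max(-15.8, 0) = 0
Node u (S = 40.5): V_u = e^(−0.06)·[0.4569·19.6750 + 0.5431·0.0000] = 8.4652
Node d (S = 24): V_d = e^(−0.06)·[0.4569·0.0000 + 0.5431·0.0000] = 0.0000
Node 0 (S = 30): V_0 = e^(−0.06)·[0.4569·8.4652 + 0.5431·0.0000] = 3.6422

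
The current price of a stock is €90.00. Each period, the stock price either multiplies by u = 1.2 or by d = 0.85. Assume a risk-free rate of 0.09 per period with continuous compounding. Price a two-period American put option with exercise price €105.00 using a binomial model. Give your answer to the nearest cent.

Risk-neutral probability p = (e^0.09 − 0.85)/(1.2 − 0.85) = 0.2442/0.3500 = 0.6976
Terminal stock prices: S_uu = 129.6, S_ud = 91.8, S_dd = 65.02
Terminal payoffs (K − S): max(-24.6, 0) = 0, max(13.2, 0) = 13.2, max(39.98, 0) = 39.98
Node u (S = 108): continuation = e^(−0.09)·[0.6976·0.0000 + 0.3024·13.2000] = 3.6476; exercise value = 0.0000 ≤ continuation, so V_u = 3.6476
Node d (S = 76.5): continuation = e^(−0.09)·[0.6976·13.2000 + 0.3024·39.9750] = 19.4628; exercise value = 28.5000 > continuation, so V_d = 28.5000 (exercise)
Node 0 (S = 90): continuation = e^(−0.09)·[0.6976·3.6476 + 0.3024·28.5000] = 10.2013; exercise value = 15.0000 > continuation, so V_0 = 15.0000 (exercise)

€15.00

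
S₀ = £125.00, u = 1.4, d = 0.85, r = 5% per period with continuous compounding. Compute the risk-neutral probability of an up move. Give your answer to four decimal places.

p = 0.3659

Risk-neutral probability p = (e^0.05 − 0.85)/(1.4 − 0.85) = 0.2013/0.5500 = 0.3659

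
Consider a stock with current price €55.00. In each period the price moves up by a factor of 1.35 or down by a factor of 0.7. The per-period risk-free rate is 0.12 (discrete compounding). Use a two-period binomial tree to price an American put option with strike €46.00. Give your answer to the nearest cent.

€2.37

Risk-neutral probability p = (1 + 0.12 − 0.7)/(1.35 − 0.7) = 0.4200/0.6500 = 0.6462
Terminal stock prices: S_uu = 100.2, S_ud = 51.97, S_dd = 26.95
Terminal payoffs (K − S): max(-54.24, 0) = 0, max(-5.975, 0) = 0, max(19.05, 0) = 19.05
Node u (S = 74.25): continuation = 1/1.12·[0.6462·0.0000 + 0.3538·0.0000] = 0.0000; exercise value = 0.0000 ≤ continuation, so V_u = 0.0000
Node d (S = 38.5): continuation = 1/1.12·[0.6462·0.0000 + 0.3538·19.0500] = 6.0185; exercise value = 7.5000 > continuation, so V_d = 7.5000 (exercise)
Node 0 (S = 55): continuation = 1/1.12·[0.6462·0.0000 + 0.3538·7.5000] = 2.3695; exercise value = 0.0000 ≤ continuation, so V_0 = 2.3695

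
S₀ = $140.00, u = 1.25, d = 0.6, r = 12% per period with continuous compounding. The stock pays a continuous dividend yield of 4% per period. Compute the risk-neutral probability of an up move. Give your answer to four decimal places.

Per-period risk-free factor R = e^0.12 = 1.1275; dividend-adjusted growth = e^(0.12−0.04) = 1.0833.
Risk-neutral probability p = (1.0833 − 0.6)/(1.25 − 0.6) = 0.4833/0.6500 = 0.7435

p = 0.7435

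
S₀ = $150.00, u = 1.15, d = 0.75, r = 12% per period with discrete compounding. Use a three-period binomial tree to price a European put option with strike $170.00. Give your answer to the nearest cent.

Risk-neutral probability p = (1 + 0.12 − 0.75)/(1.15 − 0.75) = 0.3700/0.4000 = 0.9250
Terminal stock prices: S_uuu = 228.1, S_uud = 148.8, S_udd = 97.03, S_ddd = 63.28
Terminal payoffs (K − S): max(-58.13, 0) = 0, max(21.22, 0) = 21.22, max(72.97, 0) = 72.97, max(106.7, 0) = 106.7
Node uu (S = 198.4): V_uu = 1/1.12·[0.9250·0.0000 + 0.0750·21.2188] = 1.4209
Node ud (S = 129.4): V_ud = 1/1.12·[0.9250·21.2188 + 0.0750·72.9688] = 22.4107
Node dd (S = 84.38): V_dd = 1/1.12·[0.9250·72.9688 + 0.0750·106.7188] = 67.4107
Node u (S = 172.5): V_u = 1/1.12·[0.9250·1.4209 + 0.0750·22.4107] = 2.6742
Node d (S = 112.5): V_d = 1/1.12·[0.9250·22.4107 + 0.0750·67.4107] = 23.0230
Node 0 (S = 150): V_0 = 1/1.12·[0.9250·2.6742 + 0.0750·23.0230] = 3.7503

$3.75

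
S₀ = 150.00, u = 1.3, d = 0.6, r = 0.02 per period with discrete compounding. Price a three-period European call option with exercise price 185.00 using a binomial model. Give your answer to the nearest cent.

Risk-neutral probability p = (1 + 0.02 − 0.6)/(1.3 − 0.6) = 0.4200/0.7000 = 0.6000
Terminal stock prices: S_uuu = 329.6, S_uud = 152.1, S_udd = 70.2, S_ddd = 32.4
Terminal payoffs (S − K): max(144.6, 0) = 144.6, max(-32.9, 0) = 0, max(-114.8, 0) = 0, max(-152.6, 0) = 0
Node uu (S = 253.5): V_uu = 1/1.02·[0.6000·144.5500 + 0.4000·0.0000] = 85.0294
Node ud (S = 117): V_ud = 1/1.02·[0.6000·0.0000 + 0.4000·0.0000] = 0.0000
Node dd (S = 54): V_dd = 1/1.02·[0.6000·0.0000 + 0.4000·0.0000] = 0.0000
Node u (S = 195): V_u = 1/1.02·[0.6000·85.0294 + 0.4000·0.0000] = 50.0173
Node d (S = 90): V_d = 1/1.02·[0.6000·0.0000 + 0.4000·0.0000] = 0.0000
Node 0 (S = 150): V_0 = 1/1.02·[0.6000·50.0173 + 0.4000·0.0000] = 29.4219

29.42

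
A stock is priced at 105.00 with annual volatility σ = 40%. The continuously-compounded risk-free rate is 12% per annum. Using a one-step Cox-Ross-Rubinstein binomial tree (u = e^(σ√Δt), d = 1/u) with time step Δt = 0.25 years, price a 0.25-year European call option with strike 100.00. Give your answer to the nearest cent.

14.41

CRR parameters: u = e^(σ√Δt) = e^(0.4·√0.25) = 1.2214, d = 1/u = 0.8187
Per-period rate: rΔt = 0.12·0.25 = 0.03, so R = e^0.03 = 1.0305
Risk-neutral probability p = (e^0.03 − 0.8187)/(1.2214 − 0.8187) = 0.2117/0.4027 = 0.5258
Terminal stock prices: S_u = 128.2, S_d = 85.97
Terminal payoffs (S − K): max(28.25, 0) = 28.25, max(-14.03, 0) = 0
Node 0 (S = 105): V_0 = e^(−0.03)·[0.5258·28.2473 + 0.4742·0.0000] = 14.4134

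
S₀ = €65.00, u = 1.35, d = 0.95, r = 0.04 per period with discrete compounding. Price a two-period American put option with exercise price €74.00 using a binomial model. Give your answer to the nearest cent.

Risk-neutral probability p = (1 + 0.04 − 0.95)/(1.35 − 0.95) = 0.0900/0.4000 = 0.2250
Terminal stock prices: S_uu = 118.5, S_ud = 83.36, S_dd = 58.66
Terminal payoffs (K − S): max(-44.46, 0) = 0, max(-9.362, 0) = 0, max(15.34, 0) = 15.34
Node u (S = 87.75): continuation = 1/1.04·[0.2250·0.0000 + 0.7750·0.0000] = 0.0000; exercise value = 0.0000 ≤ continuation, so V_u = 0.0000
Node d (S = 61.75): continuation = 1/1.04·[0.2250·0.0000 + 0.7750·15.3375] = 11.4294; exercise value = 12.2500 > continuation, so V_d = 12.2500 (exercise)
Node 0 (S = 65): continuation = 1/1.04·[0.2250·0.0000 + 0.7750·12.2500] = 9.1286; exercise value = 9.0000 ≤ continuation, so V_0 = 9.1286

€9.13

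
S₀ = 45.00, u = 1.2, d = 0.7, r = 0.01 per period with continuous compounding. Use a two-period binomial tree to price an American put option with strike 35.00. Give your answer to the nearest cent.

1.83

Risk-neutral probability p = (e^0.01 − 0.7)/(1.2 − 0.7) = 0.3101/0.5000 = 0.6201
Terminal stock prices: S_uu = 64.8, S_ud = 37.8, S_dd = 22.05
Terminal payoffs (K − S): max(-29.8, 0) = 0, max(-2.8, 0) = 0, max(12.95, 0) = 12.95
Node u (S = 54): continuation = e^(−0.01)·[0.6201·0.0000 + 0.3799·0.0000] = 0.0000; exercise value = 0.0000 ≤ continuation, so V_u = 0.0000
Node d (S = 31.5): continuation = e^(−0.01)·[0.6201·0.0000 + 0.3799·12.9500] = 4.8707; exercise value = 3.5000 ≤ continuation, so V_d = 4.8707
Node 0 (S = 45): continuation = e^(−0.01)·[0.6201·0.0000 + 0.3799·4.8707] = 1.8320; exercise value = 0.0000 ≤ continuation, so V_0 = 1.8320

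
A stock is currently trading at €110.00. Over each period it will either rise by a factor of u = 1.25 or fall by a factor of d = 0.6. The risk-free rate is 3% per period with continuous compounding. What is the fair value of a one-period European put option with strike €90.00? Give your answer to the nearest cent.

Risk-neutral probability p = (e^0.03 − 0.6)/(1.25 − 0.6) = 0.4305/0.6500 = 0.6622
Terminal stock prices: S_u = 137.5, S_d = 66
Terminal payoffs (K − S): max(-47.5, 0) = 0, max(24, 0) = 24
Node 0 (S = 110): V_0 = e^(−0.03)·[0.6622·0.0000 + 0.3378·24.0000] = 7.8667

€7.87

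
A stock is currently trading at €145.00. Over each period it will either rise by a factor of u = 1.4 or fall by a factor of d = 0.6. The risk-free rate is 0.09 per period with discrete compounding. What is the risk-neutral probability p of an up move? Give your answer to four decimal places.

Risk-neutral probability p = (1 + 0.09 − 0.6)/(1.4 − 0.6) = 0.4900/0.8000 = 0.6125

p = 0.6125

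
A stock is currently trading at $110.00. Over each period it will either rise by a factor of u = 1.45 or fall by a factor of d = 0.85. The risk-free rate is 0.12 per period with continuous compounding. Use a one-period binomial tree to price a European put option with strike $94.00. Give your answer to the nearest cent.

Risk-neutral probability p = (e^0.12 − 0.85)/(1.45 − 0.85) = 0.2775/0.6000 = 0.4625
Terminal stock prices: S_u = 159.5, S_d = 93.5
Terminal payoffs (K − S): max(-65.5, 0) = 0, max(0.5, 0) = 0.5
Node 0 (S = 110): V_0 = e^(−0.12)·[0.4625·0.0000 + 0.5375·0.5000] = 0.2384

$0.24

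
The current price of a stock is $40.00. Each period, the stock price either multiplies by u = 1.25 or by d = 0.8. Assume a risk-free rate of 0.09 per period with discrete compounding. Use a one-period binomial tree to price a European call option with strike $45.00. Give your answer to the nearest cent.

$2.96

Risk-neutral probability p = (1 + 0.09 − 0.8)/(1.25 − 0.8) = 0.2900/0.4500 = 0.6444
Terminal stock prices: S_u = 50, S_d = 32
Terminal payoffs (S − K): max(5, 0) = 5, max(-13, 0) = 0
Node 0 (S = 40): V_0 = 1/1.09·[0.6444·5.0000 + 0.3556·0.0000] = 2.9562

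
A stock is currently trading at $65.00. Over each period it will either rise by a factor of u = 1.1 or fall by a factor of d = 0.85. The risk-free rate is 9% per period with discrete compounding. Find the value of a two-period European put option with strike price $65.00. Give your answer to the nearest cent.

$0.30

Risk-neutral probability p = (1 + 0.09 − 0.85)/(1.1 − 0.85) = 0.2400/0.2500 = 0.9600
Terminal stock prices: S_uu = 78.65, S_ud = 60.77, S_dd = 46.96
Terminal payoffs (K − S): max(-13.65, 0) = 0, max(4.225, 0) = 4.225, max(18.04, 0) = 18.04
Node u (S = 71.5): V_u = 1/1.09·[0.9600·0.0000 + 0.0400·4.2250] = 0.1550
Node d (S = 55.25): V_d = 1/1.09·[0.9600·4.2250 + 0.0400·18.0375] = 4.3830
Node 0 (S = 65): V_0 = 1/1.09·[0.9600·0.1550 + 0.0400·4.3830] = 0.2974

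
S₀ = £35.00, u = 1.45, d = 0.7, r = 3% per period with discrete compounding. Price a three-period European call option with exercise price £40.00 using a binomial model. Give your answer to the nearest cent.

Risk-neutral probability p = (1 + 0.03 − 0.7)/(1.45 − 0.7) = 0.3300/0.7500 = 0.4400
Terminal stock prices: S_uuu = 106.7, S_uud = 51.51, S_udd = 24.87, S_ddd = 12
Terminal payoffs (S − K): max(66.7, 0) = 66.7, max(11.51, 0) = 11.51, max(-15.13, 0) = 0, max(-28, 0) = 0
Node uu (S = 73.59): V_uu = 1/1.03·[0.4400·66.7019 + 0.5600·11.5113] = 34.7525
Node ud (S = 35.52): V_ud = 1/1.03·[0.4400·11.5113 + 0.5600·0.0000] = 4.9174
Node dd (S = 17.15): V_dd = 1/1.03·[0.4400·0.0000 + 0.5600·0.0000] = 0.0000
Node u (S = 50.75): V_u = 1/1.03·[0.4400·34.7525 + 0.5600·4.9174] = 17.5193
Node d (S = 24.5): V_d = 1/1.03·[0.4400·4.9174 + 0.5600·0.0000] = 2.1006
Node 0 (S = 35): V_0 = 1/1.03·[0.4400·17.5193 + 0.5600·2.1006] = 8.6261

£8.63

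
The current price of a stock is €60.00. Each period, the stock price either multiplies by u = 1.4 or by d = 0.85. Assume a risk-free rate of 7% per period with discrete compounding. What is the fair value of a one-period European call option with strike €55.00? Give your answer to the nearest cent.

€10.84

Risk-neutral probability p = (1 + 0.07 − 0.85)/(1.4 − 0.85) = 0.2200/0.5500 = 0.4000
Terminal stock prices: S_u = 84, S_d = 51
Terminal payoffs (S − K): max(29, 0) = 29, max(-4, 0) = 0
Node 0 (S = 60): V_0 = 1/1.07·[0.4000·29.0000 + 0.6000·0.0000] = 10.8411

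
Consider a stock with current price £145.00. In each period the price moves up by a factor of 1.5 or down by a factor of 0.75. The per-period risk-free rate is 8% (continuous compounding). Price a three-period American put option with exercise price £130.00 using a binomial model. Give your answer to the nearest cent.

Risk-neutral probability p = (e^0.08 − 0.75)/(1.5 − 0.75) = 0.3333/0.7500 = 0.4444
Terminal stock prices: S_uuu = 489.4, S_uud = 244.7, S_udd = 122.3, S_ddd = 61.17
Terminal payoffs (K − S): max(-359.4, 0) = 0, max(-114.7, 0) = 0, max(7.656, 0) = 7.656, max(68.83, 0) = 68.83
Node uu (S = 326.2): continuation = e^(−0.08)·[0.4444·0.0000 + 0.5556·0.0000] = 0.0000; exercise value = 0.0000 ≤ continuation, so V_uu = 0.0000
Node ud (S = 163.1): continuation = e^(−0.08)·[0.4444·0.0000 + 0.5556·7.6562] = 3.9269; exercise value = 0.0000 ≤ continuation, so V_ud = 3.9269
Node dd (S = 81.56): continuation = e^(−0.08)·[0.4444·7.6562 + 0.5556·68.8281] = 38.4426; exercise value = 48.4375 > continuation, so V_dd = 48.4375 (exercise)
Node u (S = 217.5): continuation = e^(−0.08)·[0.4444·0.0000 + 0.5556·3.9269] = 2.0141; exercise value = 0.0000 ≤ continuation, so V_u = 2.0141
Node d (S = 108.8): continuation = e^(−0.08)·[0.4444·3.9269 + 0.5556·48.4375] = 26.4544; exercise value = 21.2500 ≤ continuation, so V_d = 26.4544
Node 0 (S = 145): continuation = e^(−0.08)·[0.4444·2.0141 + 0.5556·26.4544] = 14.3947; exercise value = 0.0000 ≤ continuation, so V_0 = 14.3947

£14.39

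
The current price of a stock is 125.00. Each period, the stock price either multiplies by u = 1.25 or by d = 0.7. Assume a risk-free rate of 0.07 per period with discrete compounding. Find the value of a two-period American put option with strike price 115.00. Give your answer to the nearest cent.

Risk-neutral probability p = (1 + 0.07 − 0.7)/(1.25 − 0.7) = 0.3700/0.5500 = 0.6727
Terminal stock prices: S_uu = 195.3, S_ud = 109.4, S_dd = 61.25
Terminal payoffs (K − S): max(-80.31, 0) = 0, max(5.625, 0) = 5.625, max(53.75, 0) = 53.75
Node u (S = 156.2): continuation = 1/1.07·[0.6727·0.0000 + 0.3273·5.6250] = 1.7205; exercise value = 0.0000 ≤ continuation, so V_u = 1.7205
Node d (S = 87.5): continuation = 1/1.07·[0.6727·5.6250 + 0.3273·53.7500] = 19.9766; exercise value = 27.5000 > continuation, so V_d = 27.5000 (exercise)
Node 0 (S = 125): continuation = 1/1.07·[0.6727·1.7205 + 0.3273·27.5000] = 9.4929; exercise value = 0.0000 ≤ continuation, so V_0 = 9.4929

9.49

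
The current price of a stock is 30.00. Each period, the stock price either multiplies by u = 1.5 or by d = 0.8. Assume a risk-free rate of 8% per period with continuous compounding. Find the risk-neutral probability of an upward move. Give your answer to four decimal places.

Risk-neutral probability p = (e^0.08 − 0.8)/(1.5 − 0.8) = 0.2833/0.7000 = 0.4047

p = 0.4047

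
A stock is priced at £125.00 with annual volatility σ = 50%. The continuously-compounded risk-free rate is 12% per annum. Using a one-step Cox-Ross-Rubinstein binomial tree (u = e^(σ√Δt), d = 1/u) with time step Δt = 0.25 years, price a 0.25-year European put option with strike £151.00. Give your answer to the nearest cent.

CRR parameters: u = e^(σ√Δt) = e^(0.5·√0.25) = 1.2840, d = 1/u = 0.7788
Per-period rate: rΔt = 0.12·0.25 = 0.03, so R = e^0.03 = 1.0305
Risk-neutral probability p = (e^0.03 − 0.7788)/(1.2840 − 0.7788) = 0.2517/0.5052 = 0.4981
Terminal stock prices: S_u = 160.5, S_d = 97.35
Terminal payoffs (K − S): max(-9.503, 0) = 0, max(53.65, 0) = 53.65
Node 0 (S = 125): V_0 = e^(−0.03)·[0.4981·0.0000 + 0.5019·53.6499] = 26.1309

£26.13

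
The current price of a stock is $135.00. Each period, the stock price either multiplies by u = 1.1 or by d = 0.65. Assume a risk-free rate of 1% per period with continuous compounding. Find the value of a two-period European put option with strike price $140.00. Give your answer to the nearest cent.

Risk-neutral probability p = (e^0.01 − 0.65)/(1.1 − 0.65) = 0.3601/0.4500 = 0.8001
Terminal stock prices: S_uu = 163.4, S_ud = 96.53, S_dd = 57.04
Terminal payoffs (K − S): max(-23.35, 0) = 0, max(43.47, 0) = 43.47, max(82.96, 0) = 82.96
Node u (S = 148.5): V_u = e^(−0.01)·[0.8001·0.0000 + 0.1999·43.4750] = 8.6037
Node d (S = 87.75): V_d = e^(−0.01)·[0.8001·43.4750 + 0.1999·82.9625] = 50.8570
Node 0 (S = 135): V_0 = e^(−0.01)·[0.8001·8.6037 + 0.1999·50.8570] = 16.8800

$16.88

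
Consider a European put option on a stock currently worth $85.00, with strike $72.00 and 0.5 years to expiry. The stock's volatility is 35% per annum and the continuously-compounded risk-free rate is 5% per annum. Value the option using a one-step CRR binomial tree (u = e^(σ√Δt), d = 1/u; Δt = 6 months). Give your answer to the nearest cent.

$2.81

CRR parameters: u = e^(σ√Δt) = e^(0.35·√0.5) = 1.2808, d = 1/u = 0.7808
Per-period rate: rΔt = 0.05·0.5 = 0.025, so R = e^0.025 = 1.0253
Risk-neutral probability p = (e^0.025 − 0.7808)/(1.2808 − 0.7808) = 0.2446/0.5000 = 0.4891
Terminal stock prices: S_u = 108.9, S_d = 66.36
Terminal payoffs (K − S): max(-36.87, 0) = 0, max(5.635, 0) = 5.635
Node 0 (S = 85): V_0 = e^(−0.025)·[0.4891·0.0000 + 0.5109·5.6354] = 2.8082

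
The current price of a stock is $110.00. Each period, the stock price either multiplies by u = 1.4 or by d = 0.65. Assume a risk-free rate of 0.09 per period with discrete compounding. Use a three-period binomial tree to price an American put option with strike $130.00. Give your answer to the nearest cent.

$28.29

Risk-neutral probability p = (1 + 0.09 − 0.65)/(1.4 − 0.65) = 0.4400/0.7500 = 0.5867
Terminal stock prices: S_uuu = 301.8, S_uud = 140.1, S_udd = 65.07, S_ddd = 30.21
Terminal payoffs (K − S): max(-171.8, 0) = 0, max(-10.14, 0) = 0, max(64.93, 0) = 64.93, max(99.79, 0) = 99.79
Node uu (S = 215.6): continuation = 1/1.09·[0.5867·0.0000 + 0.4133·0.0000] = 0.0000; exercise value = 0.0000 ≤ continuation, so V_uu = 0.0000
Node ud (S = 100.1): continuation = 1/1.09·[0.5867·0.0000 + 0.4133·64.9350] = 24.6237; exercise value = 29.9000 > continuation, so V_ud = 29.9000 (exercise)
Node dd (S = 46.48): continuation = 1/1.09·[0.5867·64.9350 + 0.4133·99.7912] = 72.7911; exercise value = 83.5250 > continuation, so V_dd = 83.5250 (exercise)
Node u (S = 154): continuation = 1/1.09·[0.5867·0.0000 + 0.4133·29.9000] = 11.3382; exercise value = 0.0000 ≤ continuation, so V_u = 11.3382
Node d (S = 71.5): continuation = 1/1.09·[0.5867·29.9000 + 0.4133·83.5250] = 47.7661; exercise value = 58.5000 > continuation, so V_d = 58.5000 (exercise)
Node 0 (S = 110): continuation = 1/1.09·[0.5867·11.3382 + 0.4133·58.5000] = 28.2860; exercise value = 20.0000 ≤ continuation, so V_0 = 28.2860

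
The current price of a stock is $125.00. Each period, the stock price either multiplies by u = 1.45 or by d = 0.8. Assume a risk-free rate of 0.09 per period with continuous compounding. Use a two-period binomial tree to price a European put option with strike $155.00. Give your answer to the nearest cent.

Risk-neutral probability p = (e^0.09 − 0.8)/(1.45 − 0.8) = 0.2942/0.6500 = 0.4526
Terminal stock prices: S_uu = 262.8, S_ud = 145, S_dd = 80
Terminal payoffs (K − S): max(-107.8, 0) = 0, max(10, 0) = 10, max(75, 0) = 75
Node u (S = 181.2): V_u = e^(−0.09)·[0.4526·0.0000 + 0.5474·10.0000] = 5.0031
Node d (S = 100): V_d = e^(−0.09)·[0.4526·10.0000 + 0.5474·75.0000] = 41.6593
Node 0 (S = 125): V_0 = e^(−0.09)·[0.4526·5.0031 + 0.5474·41.6593] = 22.9119

$22.91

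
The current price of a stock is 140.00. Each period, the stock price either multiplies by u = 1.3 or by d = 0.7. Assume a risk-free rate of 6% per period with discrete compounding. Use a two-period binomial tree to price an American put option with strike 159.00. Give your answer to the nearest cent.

Risk-neutral probability p = (1 + 0.06 − 0.7)/(1.3 − 0.7) = 0.3600/0.6000 = 0.6000
Terminal stock prices: S_uu = 236.6, S_ud = 127.4, S_dd = 68.6
Terminal payoffs (K − S): max(-77.6, 0) = 0, max(31.6, 0) = 31.6, max(90.4, 0) = 90.4
Node u (S = 182): continuation = 1/1.06·[0.6000·0.0000 + 0.4000·31.6000] = 11.9245; exercise value = 0.0000 ≤ continuation, so V_u = 11.9245
Node d (S = 98): continuation = 1/1.06·[0.6000·31.6000 + 0.4000·90.4000] = 52.0000; exercise value = 61.0000 > continuation, so V_d = 61.0000 (exercise)
Node 0 (S = 140): continuation = 1/1.06·[0.6000·11.9245 + 0.4000·61.0000] = 29.7686; exercise value = 19.0000 ≤ continuation, so V_0 = 29.7686

29.77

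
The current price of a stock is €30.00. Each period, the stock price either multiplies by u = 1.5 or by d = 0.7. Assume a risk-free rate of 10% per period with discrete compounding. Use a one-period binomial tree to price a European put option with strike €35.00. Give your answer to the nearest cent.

€6.36

Risk-neutral probability p = (1 + 0.1 − 0.7)/(1.5 − 0.7) = 0.4000/0.8000 = 0.5000
Terminal stock prices: S_u = 45, S_d = 21
Terminal payoffs (K − S): max(-10, 0) = 0, max(14, 0) = 14
Node 0 (S = 30): V_0 = 1/1.1·[0.5000·0.0000 + 0.5000·14.0000] = 6.3636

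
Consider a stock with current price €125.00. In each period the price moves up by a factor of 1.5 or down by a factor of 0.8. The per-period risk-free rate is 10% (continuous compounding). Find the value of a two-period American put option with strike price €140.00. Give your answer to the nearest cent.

€20.41

Risk-neutral probability p = (e^0.1 − 0.8)/(1.5 − 0.8) = 0.3052/0.7000 = 0.4360
Terminal stock prices: S_uu = 281.2, S_ud = 150, S_dd = 80
Terminal payoffs (K − S): max(-141.2, 0) = 0, max(-10, 0) = 0, max(60, 0) = 60
Node u (S = 187.5): continuation = e^(−0.1)·[0.4360·0.0000 + 0.5640·0.0000] = 0.0000; exercise value = 0.0000 ≤ continuation, so V_u = 0.0000
Node d (S = 100): continuation = e^(−0.1)·[0.4360·0.0000 + 0.5640·60.0000] = 30.6220; exercise value = 40.0000 > continuation, so V_d = 40.0000 (exercise)
Node 0 (S = 125): continuation = e^(−0.1)·[0.4360·0.0000 + 0.5640·40.0000] = 20.4146; exercise value = 15.0000 ≤ continuation, so V_0 = 20.4146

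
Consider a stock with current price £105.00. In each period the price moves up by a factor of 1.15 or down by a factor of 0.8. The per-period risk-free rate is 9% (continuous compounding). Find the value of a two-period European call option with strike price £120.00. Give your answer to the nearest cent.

Risk-neutral probability p = (e^0.09 − 0.8)/(1.15 − 0.8) = 0.2942/0.3500 = 0.8405
Terminal stock prices: S_uu = 138.9, S_ud = 96.6, S_dd = 67.2
Terminal payoffs (S − K): max(18.86, 0) = 18.86, max(-23.4, 0) = 0, max(-52.8, 0) = 0
Node u (S = 120.7): V_u = e^(−0.09)·[0.8405·18.8625 + 0.1595·0.0000] = 14.4894
Node d (S = 84): V_d = e^(−0.09)·[0.8405·0.0000 + 0.1595·0.0000] = 0.0000
Node 0 (S = 105): V_0 = e^(−0.09)·[0.8405·14.4894 + 0.1595·0.0000] = 11.1301

£11.13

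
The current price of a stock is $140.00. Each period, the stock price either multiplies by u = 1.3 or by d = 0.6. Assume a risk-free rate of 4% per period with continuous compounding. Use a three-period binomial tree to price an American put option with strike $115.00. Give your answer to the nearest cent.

Risk-neutral probability p = (e^0.04 − 0.6)/(1.3 − 0.6) = 0.4408/0.7000 = 0.6297
Terminal stock prices: S_uuu = 307.6, S_uud = 142, S_udd = 65.52, S_ddd = 30.24
Terminal payoffs (K − S): max(-192.6, 0) = 0, max(-26.96, 0) = 0, max(49.48, 0) = 49.48, max(84.76, 0) = 84.76
Node uu (S = 236.6): continuation = e^(−0.04)·[0.6297·0.0000 + 0.3703·0.0000] = 0.0000; exercise value = 0.0000 ≤ continuation, so V_uu = 0.0000
Node ud (S = 109.2): continuation = e^(−0.04)·[0.6297·0.0000 + 0.3703·49.4800] = 17.6026; exercise value = 5.8000 ≤ continuation, so V_ud = 17.6026
Node dd (S = 50.4): continuation = e^(−0.04)·[0.6297·49.4800 + 0.3703·84.7600] = 60.0908; exercise value = 64.6000 > continuation, so V_dd = 64.6000 (exercise)
Node u (S = 182): continuation = e^(−0.04)·[0.6297·0.0000 + 0.3703·17.6026] = 6.2622; exercise value = 0.0000 ≤ continuation, so V_u = 6.2622
Node d (S = 84): continuation = e^(−0.04)·[0.6297·17.6026 + 0.3703·64.6000] = 33.6318; exercise value = 31.0000 ≤ continuation, so V_d = 33.6318
Node 0 (S = 140): continuation = e^(−0.04)·[0.6297·6.2622 + 0.3703·33.6318] = 15.7534; exercise value = 0.0000 ≤ continuation, so V_0 = 15.7534

$15.75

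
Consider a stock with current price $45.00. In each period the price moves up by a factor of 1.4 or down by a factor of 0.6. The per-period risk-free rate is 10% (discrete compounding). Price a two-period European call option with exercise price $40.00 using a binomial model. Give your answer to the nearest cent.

$15.56

Risk-neutral probability p = (1 + 0.1 − 0.6)/(1.4 − 0.6) = 0.5000/0.8000 = 0.6250
Terminal stock prices: S_uu = 88.2, S_ud = 37.8, S_dd = 16.2
Terminal payoffs (S − K): max(48.2, 0) = 48.2, max(-2.2, 0) = 0, max(-23.8, 0) = 0
Node u (S = 63): V_u = 1/1.1·[0.6250·48.2000 + 0.3750·0.0000] = 27.3864
Node d (S = 27): V_d = 1/1.1·[0.6250·0.0000 + 0.3750·0.0000] = 0.0000
Node 0 (S = 45): V_0 = 1/1.1·[0.6250·27.3864 + 0.3750·0.0000] = 15.5604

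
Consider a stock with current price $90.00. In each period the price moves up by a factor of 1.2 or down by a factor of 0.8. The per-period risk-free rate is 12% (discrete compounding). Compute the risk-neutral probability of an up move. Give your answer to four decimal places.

p = 0.8000

Risk-neutral probability p = (1 + 0.12 − 0.8)/(1.2 − 0.8) = 0.3200/0.4000 = 0.8000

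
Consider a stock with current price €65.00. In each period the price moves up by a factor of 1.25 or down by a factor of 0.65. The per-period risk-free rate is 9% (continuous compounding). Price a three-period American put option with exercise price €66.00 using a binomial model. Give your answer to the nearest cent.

Risk-neutral probability p = (e^0.09 − 0.65)/(1.25 − 0.65) = 0.4442/0.6000 = 0.7403
Terminal stock prices: S_uuu = 127, S_uud = 66.02, S_udd = 34.33, S_ddd = 17.85
Terminal payoffs (K − S): max(-60.95, 0) = 0, max(-0.01562, 0) = 0, max(31.67, 0) = 31.67, max(48.15, 0) = 48.15
Node uu (S = 101.6): continuation = e^(−0.09)·[0.7403·0.0000 + 0.2597·0.0000] = 0.0000; exercise value = 0.0000 ≤ continuation, so V_uu = 0.0000
Node ud (S = 52.81): continuation = e^(−0.09)·[0.7403·0.0000 + 0.2597·31.6719] = 7.5175; exercise value = 13.1875 > continuation, so V_ud = 13.1875 (exercise)
Node dd (S = 27.46): continuation = e^(−0.09)·[0.7403·31.6719 + 0.2597·48.1494] = 32.8570; exercise value = 38.5375 > continuation, so V_dd = 38.5375 (exercise)
Node u (S = 81.25): continuation = e^(−0.09)·[0.7403·0.0000 + 0.2597·13.1875] = 3.1301; exercise value = 0.0000 ≤ continuation, so V_u = 3.1301
Node d (S = 42.25): continuation = e^(−0.09)·[0.7403·13.1875 + 0.2597·38.5375] = 18.0695; exercise value = 23.7500 > continuation, so V_d = 23.7500 (exercise)
Node 0 (S = 65): continuation = e^(−0.09)·[0.7403·3.1301 + 0.2597·23.7500] = 7.7550; exercise value = 1.0000 ≤ continuation, so V_0 = 7.7550

€7.75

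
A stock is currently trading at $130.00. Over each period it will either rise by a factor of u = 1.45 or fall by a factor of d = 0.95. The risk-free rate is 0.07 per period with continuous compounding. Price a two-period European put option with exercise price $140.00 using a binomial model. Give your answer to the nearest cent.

Risk-neutral probability p = (e^0.07 − 0.95)/(1.45 − 0.95) = 0.1225/0.5000 = 0.2450
Terminal stock prices: S_uu = 273.3, S_ud = 179.1, S_dd = 117.3
Terminal payoffs (K − S): max(-133.3, 0) = 0, max(-39.07, 0) = 0, max(22.67, 0) = 22.67
Node u (S = 188.5): V_u = e^(−0.07)·[0.2450·0.0000 + 0.7550·0.0000] = 0.0000
Node d (S = 123.5): V_d = e^(−0.07)·[0.2450·0.0000 + 0.7550·22.6750] = 15.9619
Node 0 (S = 130): V_0 = e^(−0.07)·[0.2450·0.0000 + 0.7550·15.9619] = 11.2362

$11.24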